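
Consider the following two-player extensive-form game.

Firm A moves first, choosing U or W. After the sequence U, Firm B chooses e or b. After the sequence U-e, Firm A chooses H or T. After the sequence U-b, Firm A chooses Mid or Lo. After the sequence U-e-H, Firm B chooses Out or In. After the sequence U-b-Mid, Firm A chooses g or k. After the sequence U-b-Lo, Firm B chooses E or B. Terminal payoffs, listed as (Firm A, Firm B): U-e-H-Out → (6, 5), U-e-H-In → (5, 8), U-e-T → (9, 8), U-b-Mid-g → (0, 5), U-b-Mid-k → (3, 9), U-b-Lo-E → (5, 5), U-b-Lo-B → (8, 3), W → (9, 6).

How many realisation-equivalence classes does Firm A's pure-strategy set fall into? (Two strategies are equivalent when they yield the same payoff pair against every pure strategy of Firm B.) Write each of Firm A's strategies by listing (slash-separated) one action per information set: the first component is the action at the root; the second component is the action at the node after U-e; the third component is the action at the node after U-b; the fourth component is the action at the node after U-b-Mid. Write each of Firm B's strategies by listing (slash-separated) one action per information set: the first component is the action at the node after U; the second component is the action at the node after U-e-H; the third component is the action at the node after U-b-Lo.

Firm A has 16 pure strategies: U/H/Mid/g, U/H/Mid/k, U/H/Lo/g, U/H/Lo/k, U/T/Mid/g, U/T/Mid/k, U/T/Lo/g, U/T/Lo/k, W/H/Mid/g, W/H/Mid/k, W/H/Lo/g, W/H/Lo/k, W/T/Mid/g, W/T/Mid/k, W/T/Lo/g, W/T/Lo/k. Columns: e/Out/E, e/Out/B, e/In/E, e/In/B, b/Out/E, b/Out/B, b/In/E, b/In/B.
{U/H/Mid/g} → row (6,5) (6,5) (5,8) (5,8) (0,5) (0,5) (0,5) (0,5)
{U/H/Mid/k} → row (6,5) (6,5) (5,8) (5,8) (3,9) (3,9) (3,9) (3,9)
{U/H/Lo/g, U/H/Lo/k} → row (6,5) (6,5) (5,8) (5,8) (5,5) (8,3) (5,5) (8,3)
{U/T/Mid/g} → row (9,8) (9,8) (9,8) (9,8) (0,5) (0,5) (0,5) (0,5)
{U/T/Mid/k} → row (9,8) (9,8) (9,8) (9,8) (3,9) (3,9) (3,9) (3,9)
{U/T/Lo/g, U/T/Lo/k} → row (9,8) (9,8) (9,8) (9,8) (5,5) (8,3) (5,5) (8,3)
{W/H/Mid/g, W/H/Mid/k, W/H/Lo/g, W/H/Lo/k, W/T/Mid/g, W/T/Mid/k, W/T/Lo/g, W/T/Lo/k} → row (9,6) (9,6) (9,6) (9,6) (9,6) (9,6) (9,6) (9,6)
That's 7 distinct rows out of 16 strategies.

7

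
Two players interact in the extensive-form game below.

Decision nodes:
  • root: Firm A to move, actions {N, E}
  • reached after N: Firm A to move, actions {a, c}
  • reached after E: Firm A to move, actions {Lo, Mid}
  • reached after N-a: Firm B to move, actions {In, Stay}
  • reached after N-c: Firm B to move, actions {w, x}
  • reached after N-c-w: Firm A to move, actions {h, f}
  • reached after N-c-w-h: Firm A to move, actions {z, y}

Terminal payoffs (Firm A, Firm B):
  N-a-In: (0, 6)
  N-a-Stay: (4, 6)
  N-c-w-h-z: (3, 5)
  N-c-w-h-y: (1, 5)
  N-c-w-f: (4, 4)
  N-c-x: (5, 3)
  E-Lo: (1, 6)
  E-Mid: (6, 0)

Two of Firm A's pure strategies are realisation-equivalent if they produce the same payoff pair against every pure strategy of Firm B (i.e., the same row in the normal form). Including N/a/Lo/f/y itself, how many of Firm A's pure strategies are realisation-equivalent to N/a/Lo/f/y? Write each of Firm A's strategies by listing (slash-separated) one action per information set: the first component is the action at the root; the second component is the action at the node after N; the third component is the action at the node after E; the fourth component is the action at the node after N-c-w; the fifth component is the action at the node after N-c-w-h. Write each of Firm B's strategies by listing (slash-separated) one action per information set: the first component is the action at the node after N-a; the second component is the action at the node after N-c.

Row for N/a/Lo/f/y (columns In/w, In/x, Stay/w, Stay/x): (0,6) (0,6) (4,6) (4,6).
Under N/a/Lo/f/y, Firm A's choice at the node after E and at the node after N-c-w and at the node after N-c-w-h can never be reached regardless of what Firm B does, so varying those choices leaves every outcome unchanged.
Holding the reachable choices fixed and varying the unreachable ones freely already gives 2 × 2 × 2 = 8 equivalent strategies.
No other strategy reproduces this row, so those 8 are the full class: N/a/Lo/h/z, N/a/Lo/h/y, N/a/Lo/f/z, N/a/Lo/f/y, N/a/Mid/h/z, N/a/Mid/h/y, N/a/Mid/f/z, N/a/Mid/f/y.

8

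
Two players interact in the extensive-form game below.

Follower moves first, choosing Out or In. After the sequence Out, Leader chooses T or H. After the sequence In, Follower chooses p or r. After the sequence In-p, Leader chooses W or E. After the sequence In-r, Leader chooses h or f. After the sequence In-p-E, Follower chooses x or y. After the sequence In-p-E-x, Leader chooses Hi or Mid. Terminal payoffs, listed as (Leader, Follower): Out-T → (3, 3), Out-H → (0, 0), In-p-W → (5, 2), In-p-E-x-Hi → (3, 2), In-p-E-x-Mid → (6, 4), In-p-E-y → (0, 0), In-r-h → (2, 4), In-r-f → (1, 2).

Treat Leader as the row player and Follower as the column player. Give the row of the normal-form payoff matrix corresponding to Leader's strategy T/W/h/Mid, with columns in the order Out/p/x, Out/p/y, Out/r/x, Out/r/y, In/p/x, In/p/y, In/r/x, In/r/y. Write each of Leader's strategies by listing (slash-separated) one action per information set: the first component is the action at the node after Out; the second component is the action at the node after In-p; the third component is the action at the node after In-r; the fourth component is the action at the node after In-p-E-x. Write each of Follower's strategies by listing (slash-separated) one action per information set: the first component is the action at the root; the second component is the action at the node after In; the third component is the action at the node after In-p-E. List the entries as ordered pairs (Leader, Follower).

vs Out/p/x: Follower plays Out → Leader plays T at [Out] → (3, 3)
vs Out/p/y: Follower plays Out → Leader plays T at [Out] → (3, 3)
vs Out/r/x: Follower plays Out → Leader plays T at [Out] → (3, 3)
vs Out/r/y: Follower plays Out → Leader plays T at [Out] → (3, 3)
vs In/p/x: Follower plays In → Follower plays p at [In] → Leader plays W at [In-p] → (5, 2)
vs In/p/y: Follower plays In → Follower plays p at [In] → Leader plays W at [In-p] → (5, 2)
vs In/r/x: Follower plays In → Follower plays r at [In] → Leader plays h at [In-r] → (2, 4)
vs In/r/y: Follower plays In → Follower plays r at [In] → Leader plays h at [In-r] → (2, 4)

(3,3) (3,3) (3,3) (3,3) (5,2) (5,2) (2,4) (2,4)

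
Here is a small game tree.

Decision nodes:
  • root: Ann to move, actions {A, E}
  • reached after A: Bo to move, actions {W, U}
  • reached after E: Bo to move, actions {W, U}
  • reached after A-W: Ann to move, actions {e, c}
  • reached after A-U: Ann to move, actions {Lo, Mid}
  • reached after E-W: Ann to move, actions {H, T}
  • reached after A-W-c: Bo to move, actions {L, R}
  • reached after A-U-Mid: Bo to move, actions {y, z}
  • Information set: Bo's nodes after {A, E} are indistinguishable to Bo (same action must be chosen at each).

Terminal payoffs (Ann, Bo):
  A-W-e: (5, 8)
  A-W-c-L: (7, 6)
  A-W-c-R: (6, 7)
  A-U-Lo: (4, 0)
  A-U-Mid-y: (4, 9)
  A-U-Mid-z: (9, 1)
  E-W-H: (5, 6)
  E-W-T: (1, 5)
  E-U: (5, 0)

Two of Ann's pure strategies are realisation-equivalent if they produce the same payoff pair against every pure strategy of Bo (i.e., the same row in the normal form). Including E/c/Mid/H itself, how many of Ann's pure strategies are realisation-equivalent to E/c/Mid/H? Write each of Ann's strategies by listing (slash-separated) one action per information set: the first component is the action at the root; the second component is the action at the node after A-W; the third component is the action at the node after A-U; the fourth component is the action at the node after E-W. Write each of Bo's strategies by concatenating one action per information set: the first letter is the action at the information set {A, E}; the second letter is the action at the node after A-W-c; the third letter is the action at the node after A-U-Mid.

Row for E/c/Mid/H (columns WLy, WLz, WRy, WRz, ULy, ULz, URy, URz): (5,6) (5,6) (5,6) (5,6) (5,0) (5,0) (5,0) (5,0).
Under E/c/Mid/H, Ann's choice at the node after A-W and at the node after A-U can never be reached regardless of what Bo does, so varying those choices leaves every outcome unchanged.
Holding the reachable choices fixed and varying the unreachable ones freely already gives 2 × 2 = 4 equivalent strategies.
No other strategy reproduces this row, so those 4 are the full class: E/e/Lo/H, E/e/Mid/H, E/c/Lo/H, E/c/Mid/H.

4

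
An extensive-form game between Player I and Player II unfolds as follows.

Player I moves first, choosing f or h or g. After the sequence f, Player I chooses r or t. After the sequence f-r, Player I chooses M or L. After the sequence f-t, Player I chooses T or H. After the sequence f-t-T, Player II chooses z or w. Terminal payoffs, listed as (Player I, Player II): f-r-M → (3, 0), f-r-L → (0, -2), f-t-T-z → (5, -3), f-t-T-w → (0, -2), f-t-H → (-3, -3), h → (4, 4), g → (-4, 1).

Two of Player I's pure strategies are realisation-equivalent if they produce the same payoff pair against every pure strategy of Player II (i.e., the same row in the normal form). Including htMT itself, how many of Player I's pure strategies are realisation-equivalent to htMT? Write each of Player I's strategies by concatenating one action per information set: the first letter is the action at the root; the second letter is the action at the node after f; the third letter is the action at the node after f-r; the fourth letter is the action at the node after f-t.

8

Row for htMT (columns z, w): (4,4) (4,4).
Under htMT, Player I's choice at the node after f and at the node after f-r and at the node after f-t can never be reached regardless of what Player II does, so varying those choices leaves every outcome unchanged.
Holding the reachable choices fixed and varying the unreachable ones freely already gives 2 × 2 × 2 = 8 equivalent strategies.
No other strategy reproduces this row, so those 8 are the full class: hrMT, hrMH, hrLT, hrLH, htMT, htMH, htLT, htLH.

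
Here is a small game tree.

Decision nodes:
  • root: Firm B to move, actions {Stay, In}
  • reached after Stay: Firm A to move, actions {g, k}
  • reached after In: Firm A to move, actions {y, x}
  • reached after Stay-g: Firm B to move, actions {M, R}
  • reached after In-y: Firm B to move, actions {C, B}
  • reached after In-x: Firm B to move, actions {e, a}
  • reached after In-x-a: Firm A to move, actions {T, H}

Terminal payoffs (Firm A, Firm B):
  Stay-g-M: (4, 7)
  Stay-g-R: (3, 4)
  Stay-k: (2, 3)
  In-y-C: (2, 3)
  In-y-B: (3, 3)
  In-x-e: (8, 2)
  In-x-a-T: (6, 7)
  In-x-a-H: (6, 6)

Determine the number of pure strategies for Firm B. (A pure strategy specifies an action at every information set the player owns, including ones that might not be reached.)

16

Firm B owns the root with actions {Stay, In} — two choices.
Firm B owns the node after Stay-g with actions {M, R} — two choices.
Firm B owns the node after In-y with actions {C, B} — two choices.
Firm B owns the node after In-x with actions {e, a} — two choices.
A pure strategy fixes one action at each information set independently, so the count is the product 2 × 2 × 2 × 2 = 16.
(For reference, Firm A has 8 pure strategies, giving a 16×8 normal-form matrix.)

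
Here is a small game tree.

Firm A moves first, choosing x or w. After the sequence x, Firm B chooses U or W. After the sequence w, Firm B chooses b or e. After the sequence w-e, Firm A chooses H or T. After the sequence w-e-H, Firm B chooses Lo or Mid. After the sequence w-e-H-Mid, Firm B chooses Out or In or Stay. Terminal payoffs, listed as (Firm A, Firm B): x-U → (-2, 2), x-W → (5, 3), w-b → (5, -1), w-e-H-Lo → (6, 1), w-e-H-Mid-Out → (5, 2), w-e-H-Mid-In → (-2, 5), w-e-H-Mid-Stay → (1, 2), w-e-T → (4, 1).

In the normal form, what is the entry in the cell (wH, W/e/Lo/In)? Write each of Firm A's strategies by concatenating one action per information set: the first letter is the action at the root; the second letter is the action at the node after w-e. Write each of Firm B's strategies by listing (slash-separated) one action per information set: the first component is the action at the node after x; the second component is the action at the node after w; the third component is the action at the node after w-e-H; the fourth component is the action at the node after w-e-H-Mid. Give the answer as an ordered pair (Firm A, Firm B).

Trace the play path from the root:
  Firm A plays w
  Firm B plays e at [w]
  Firm A plays H at [w-e]
  Firm B plays Lo at [w-e-H]
→ terminal payoff (6, 1).
(Firm B's choice at the node after x is never reached on this path, so it doesn't affect the outcome.)

(6, 1)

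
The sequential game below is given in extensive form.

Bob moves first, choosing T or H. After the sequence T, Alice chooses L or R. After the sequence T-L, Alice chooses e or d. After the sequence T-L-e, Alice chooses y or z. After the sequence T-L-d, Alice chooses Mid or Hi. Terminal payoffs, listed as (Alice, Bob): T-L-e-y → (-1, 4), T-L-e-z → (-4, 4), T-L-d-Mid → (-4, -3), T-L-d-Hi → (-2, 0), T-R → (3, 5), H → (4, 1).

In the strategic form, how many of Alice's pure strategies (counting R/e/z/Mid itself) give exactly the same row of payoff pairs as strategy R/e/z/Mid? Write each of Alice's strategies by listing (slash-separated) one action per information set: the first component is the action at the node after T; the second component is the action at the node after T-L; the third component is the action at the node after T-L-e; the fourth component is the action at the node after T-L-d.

8

Row for R/e/z/Mid (columns T, H): (3,5) (4,1).
Under R/e/z/Mid, Alice's choice at the node after T-L and at the node after T-L-e and at the node after T-L-d can never be reached regardless of what Bob does, so varying those choices leaves every outcome unchanged.
Holding the reachable choices fixed and varying the unreachable ones freely already gives 2 × 2 × 2 = 8 equivalent strategies.
No other strategy reproduces this row, so those 8 are the full class: R/e/y/Mid, R/e/y/Hi, R/e/z/Mid, R/e/z/Hi, R/d/y/Mid, R/d/y/Hi, R/d/z/Mid, R/d/z/Hi.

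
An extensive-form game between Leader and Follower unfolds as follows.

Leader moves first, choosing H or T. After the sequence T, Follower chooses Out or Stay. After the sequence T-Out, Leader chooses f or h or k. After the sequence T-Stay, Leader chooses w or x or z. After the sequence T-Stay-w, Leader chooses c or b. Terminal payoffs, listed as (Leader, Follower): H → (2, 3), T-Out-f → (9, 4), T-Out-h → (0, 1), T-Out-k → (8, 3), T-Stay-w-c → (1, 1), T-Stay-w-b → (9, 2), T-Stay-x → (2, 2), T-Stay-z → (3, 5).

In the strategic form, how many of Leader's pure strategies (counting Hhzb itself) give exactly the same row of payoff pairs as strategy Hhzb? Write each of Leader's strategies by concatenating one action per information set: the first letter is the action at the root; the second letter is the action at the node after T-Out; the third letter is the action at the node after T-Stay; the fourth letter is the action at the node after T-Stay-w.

18

Row for Hhzb (columns Out, Stay): (2,3) (2,3).
Under Hhzb, Leader's choice at the node after T-Out and at the node after T-Stay and at the node after T-Stay-w can never be reached regardless of what Follower does, so varying those choices leaves every outcome unchanged.
Holding the reachable choices fixed and varying the unreachable ones freely already gives 3 × 3 × 2 = 18 equivalent strategies.
No other strategy reproduces this row, so those 18 are the full class: Hfwc, Hfwb, Hfxc, Hfxb, Hfzc, Hfzb, Hhwc, Hhwb, Hhxc, Hhxb, Hhzc, Hhzb, Hkwc, Hkwb, Hkxc, Hkxb, Hkzc, Hkzb.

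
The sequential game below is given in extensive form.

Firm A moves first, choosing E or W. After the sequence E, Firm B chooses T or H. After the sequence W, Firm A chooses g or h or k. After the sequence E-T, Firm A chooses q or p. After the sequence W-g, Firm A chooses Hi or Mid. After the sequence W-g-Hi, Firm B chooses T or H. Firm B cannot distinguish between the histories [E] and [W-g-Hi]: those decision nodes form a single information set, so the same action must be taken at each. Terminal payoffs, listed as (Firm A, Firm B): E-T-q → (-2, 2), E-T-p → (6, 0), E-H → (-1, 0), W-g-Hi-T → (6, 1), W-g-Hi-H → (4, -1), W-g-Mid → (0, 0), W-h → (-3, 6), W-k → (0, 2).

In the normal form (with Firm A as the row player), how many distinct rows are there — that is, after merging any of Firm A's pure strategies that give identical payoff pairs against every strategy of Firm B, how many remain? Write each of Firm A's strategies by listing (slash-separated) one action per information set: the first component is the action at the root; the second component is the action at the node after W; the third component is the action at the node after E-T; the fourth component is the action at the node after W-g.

6

Firm A has 24 pure strategies: E/g/q/Hi, E/g/q/Mid, E/g/p/Hi, E/g/p/Mid, E/h/q/Hi, E/h/q/Mid, E/h/p/Hi, E/h/p/Mid, E/k/q/Hi, E/k/q/Mid, E/k/p/Hi, E/k/p/Mid, W/g/q/Hi, W/g/q/Mid, W/g/p/Hi, W/g/p/Mid, W/h/q/Hi, W/h/q/Mid, W/h/p/Hi, W/h/p/Mid, W/k/q/Hi, W/k/q/Mid, W/k/p/Hi, W/k/p/Mid. Columns: T, H.
{E/g/q/Hi, E/g/q/Mid, E/h/q/Hi, E/h/q/Mid, E/k/q/Hi, E/k/q/Mid} → row (-2,2) (-1,0)
{E/g/p/Hi, E/g/p/Mid, E/h/p/Hi, E/h/p/Mid, E/k/p/Hi, E/k/p/Mid} → row (6,0) (-1,0)
{W/g/q/Hi, W/g/p/Hi} → row (6,1) (4,-1)
{W/g/q/Mid, W/g/p/Mid} → row (0,0) (0,0)
{W/h/q/Hi, W/h/q/Mid, W/h/p/Hi, W/h/p/Mid} → row (-3,6) (-3,6)
{W/k/q/Hi, W/k/q/Mid, W/k/p/Hi, W/k/p/Mid} → row (0,2) (0,2)
That's 6 distinct rows out of 24 strategies.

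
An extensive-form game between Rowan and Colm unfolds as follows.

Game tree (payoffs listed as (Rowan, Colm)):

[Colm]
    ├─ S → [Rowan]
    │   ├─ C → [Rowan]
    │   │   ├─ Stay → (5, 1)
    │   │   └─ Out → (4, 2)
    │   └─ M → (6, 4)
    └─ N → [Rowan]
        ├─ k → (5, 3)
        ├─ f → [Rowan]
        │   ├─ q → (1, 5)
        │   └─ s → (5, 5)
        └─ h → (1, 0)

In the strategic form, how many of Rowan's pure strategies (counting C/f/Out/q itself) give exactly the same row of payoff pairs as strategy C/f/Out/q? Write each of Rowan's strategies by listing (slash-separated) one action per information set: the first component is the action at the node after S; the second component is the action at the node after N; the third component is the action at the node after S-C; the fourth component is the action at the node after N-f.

1

Row for C/f/Out/q (columns S, N): (4,2) (1,5).
Every one of Rowan's information sets is on the play path for some reply by Colm when Rowan follows C/f/Out/q.
Changing the action at any of them therefore changes at least one column, so only C/f/Out/q itself gives this row.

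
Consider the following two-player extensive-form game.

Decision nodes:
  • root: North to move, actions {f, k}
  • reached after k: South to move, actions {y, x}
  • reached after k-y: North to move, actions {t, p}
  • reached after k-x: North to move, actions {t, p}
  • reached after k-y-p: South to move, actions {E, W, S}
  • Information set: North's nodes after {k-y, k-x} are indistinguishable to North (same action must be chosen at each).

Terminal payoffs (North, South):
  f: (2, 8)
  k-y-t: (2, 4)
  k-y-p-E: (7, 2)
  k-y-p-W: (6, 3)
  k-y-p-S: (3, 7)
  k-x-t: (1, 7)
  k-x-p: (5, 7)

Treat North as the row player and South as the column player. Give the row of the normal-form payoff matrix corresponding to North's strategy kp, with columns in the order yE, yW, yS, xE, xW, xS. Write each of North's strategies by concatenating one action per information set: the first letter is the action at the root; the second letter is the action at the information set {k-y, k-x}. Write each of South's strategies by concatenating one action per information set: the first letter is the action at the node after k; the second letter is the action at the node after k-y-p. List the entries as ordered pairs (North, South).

vs yE: North plays k → South plays y at [k] → North plays p at [k-y] → South plays E at [k-y-p] → (7, 2)
vs yW: North plays k → South plays y at [k] → North plays p at [k-y] → South plays W at [k-y-p] → (6, 3)
vs yS: North plays k → South plays y at [k] → North plays p at [k-y] → South plays S at [k-y-p] → (3, 7)
vs xE: North plays k → South plays x at [k] → North plays p at [k-x] → (5, 7)
vs xW: North plays k → South plays x at [k] → North plays p at [k-x] → (5, 7)
vs xS: North plays k → South plays x at [k] → North plays p at [k-x] → (5, 7)

(7,2) (6,3) (3,7) (5,7) (5,7) (5,7)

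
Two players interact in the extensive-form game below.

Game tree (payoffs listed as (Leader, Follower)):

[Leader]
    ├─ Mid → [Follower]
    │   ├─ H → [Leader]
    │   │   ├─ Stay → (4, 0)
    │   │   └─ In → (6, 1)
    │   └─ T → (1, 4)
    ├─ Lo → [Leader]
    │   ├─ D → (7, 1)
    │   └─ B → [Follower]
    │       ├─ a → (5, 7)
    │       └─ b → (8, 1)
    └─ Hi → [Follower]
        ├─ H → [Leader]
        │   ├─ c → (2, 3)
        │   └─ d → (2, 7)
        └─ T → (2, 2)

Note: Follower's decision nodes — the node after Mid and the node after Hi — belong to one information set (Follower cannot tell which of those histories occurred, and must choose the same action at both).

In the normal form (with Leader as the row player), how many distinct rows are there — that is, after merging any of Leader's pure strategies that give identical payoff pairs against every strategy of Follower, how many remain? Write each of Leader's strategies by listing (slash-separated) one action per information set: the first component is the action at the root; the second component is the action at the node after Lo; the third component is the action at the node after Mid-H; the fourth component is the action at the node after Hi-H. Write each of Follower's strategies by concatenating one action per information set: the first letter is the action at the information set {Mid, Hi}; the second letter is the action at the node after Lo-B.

Leader has 24 pure strategies: Mid/D/Stay/c, Mid/D/Stay/d, Mid/D/In/c, Mid/D/In/d, Mid/B/Stay/c, Mid/B/Stay/d, Mid/B/In/c, Mid/B/In/d, Lo/D/Stay/c, Lo/D/Stay/d, Lo/D/In/c, Lo/D/In/d, Lo/B/Stay/c, Lo/B/Stay/d, Lo/B/In/c, Lo/B/In/d, Hi/D/Stay/c, Hi/D/Stay/d, Hi/D/In/c, Hi/D/In/d, Hi/B/Stay/c, Hi/B/Stay/d, Hi/B/In/c, Hi/B/In/d. Columns: Ha, Hb, Ta, Tb.
{Mid/D/Stay/c, Mid/D/Stay/d, Mid/B/Stay/c, Mid/B/Stay/d} → row (4,0) (4,0) (1,4) (1,4)
{Mid/D/In/c, Mid/D/In/d, Mid/B/In/c, Mid/B/In/d} → row (6,1) (6,1) (1,4) (1,4)
{Lo/D/Stay/c, Lo/D/Stay/d, Lo/D/In/c, Lo/D/In/d} → row (7,1) (7,1) (7,1) (7,1)
{Lo/B/Stay/c, Lo/B/Stay/d, Lo/B/In/c, Lo/B/In/d} → row (5,7) (8,1) (5,7) (8,1)
{Hi/D/Stay/c, Hi/D/In/c, Hi/B/Stay/c, Hi/B/In/c} → row (2,3) (2,3) (2,2) (2,2)
{Hi/D/Stay/d, Hi/D/In/d, Hi/B/Stay/d, Hi/B/In/d} → row (2,7) (2,7) (2,2) (2,2)
That's 6 distinct rows out of 24 strategies.

6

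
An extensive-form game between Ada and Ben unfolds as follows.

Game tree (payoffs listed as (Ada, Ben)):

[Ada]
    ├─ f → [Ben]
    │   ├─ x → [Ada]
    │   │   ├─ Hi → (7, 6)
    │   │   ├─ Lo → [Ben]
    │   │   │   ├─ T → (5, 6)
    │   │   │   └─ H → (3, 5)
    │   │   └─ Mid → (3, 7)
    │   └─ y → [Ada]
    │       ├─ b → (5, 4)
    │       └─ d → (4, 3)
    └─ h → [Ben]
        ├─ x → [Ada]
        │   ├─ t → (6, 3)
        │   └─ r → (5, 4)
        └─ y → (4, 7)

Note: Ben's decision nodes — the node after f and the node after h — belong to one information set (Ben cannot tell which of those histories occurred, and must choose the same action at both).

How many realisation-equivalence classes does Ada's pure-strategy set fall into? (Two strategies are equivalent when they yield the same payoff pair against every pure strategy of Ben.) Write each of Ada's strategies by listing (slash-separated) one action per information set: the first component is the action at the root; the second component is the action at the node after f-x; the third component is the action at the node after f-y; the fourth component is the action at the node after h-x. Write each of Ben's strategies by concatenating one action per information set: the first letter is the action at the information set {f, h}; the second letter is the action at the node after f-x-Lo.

8

Ada has 24 pure strategies: f/Hi/b/t, f/Hi/b/r, f/Hi/d/t, f/Hi/d/r, f/Lo/b/t, f/Lo/b/r, f/Lo/d/t, f/Lo/d/r, f/Mid/b/t, f/Mid/b/r, f/Mid/d/t, f/Mid/d/r, h/Hi/b/t, h/Hi/b/r, h/Hi/d/t, h/Hi/d/r, h/Lo/b/t, h/Lo/b/r, h/Lo/d/t, h/Lo/d/r, h/Mid/b/t, h/Mid/b/r, h/Mid/d/t, h/Mid/d/r. Columns: xT, xH, yT, yH.
{f/Hi/b/t, f/Hi/b/r} → row (7,6) (7,6) (5,4) (5,4)
{f/Hi/d/t, f/Hi/d/r} → row (7,6) (7,6) (4,3) (4,3)
{f/Lo/b/t, f/Lo/b/r} → row (5,6) (3,5) (5,4) (5,4)
{f/Lo/d/t, f/Lo/d/r} → row (5,6) (3,5) (4,3) (4,3)
{f/Mid/b/t, f/Mid/b/r} → row (3,7) (3,7) (5,4) (5,4)
{f/Mid/d/t, f/Mid/d/r} → row (3,7) (3,7) (4,3) (4,3)
{h/Hi/b/t, h/Hi/d/t, h/Lo/b/t, h/Lo/d/t, h/Mid/b/t, h/Mid/d/t} → row (6,3) (6,3) (4,7) (4,7)
{h/Hi/b/r, h/Hi/d/r, h/Lo/b/r, h/Lo/d/r, h/Mid/b/r, h/Mid/d/r} → row (5,4) (5,4) (4,7) (4,7)
That's 8 distinct rows out of 24 strategies.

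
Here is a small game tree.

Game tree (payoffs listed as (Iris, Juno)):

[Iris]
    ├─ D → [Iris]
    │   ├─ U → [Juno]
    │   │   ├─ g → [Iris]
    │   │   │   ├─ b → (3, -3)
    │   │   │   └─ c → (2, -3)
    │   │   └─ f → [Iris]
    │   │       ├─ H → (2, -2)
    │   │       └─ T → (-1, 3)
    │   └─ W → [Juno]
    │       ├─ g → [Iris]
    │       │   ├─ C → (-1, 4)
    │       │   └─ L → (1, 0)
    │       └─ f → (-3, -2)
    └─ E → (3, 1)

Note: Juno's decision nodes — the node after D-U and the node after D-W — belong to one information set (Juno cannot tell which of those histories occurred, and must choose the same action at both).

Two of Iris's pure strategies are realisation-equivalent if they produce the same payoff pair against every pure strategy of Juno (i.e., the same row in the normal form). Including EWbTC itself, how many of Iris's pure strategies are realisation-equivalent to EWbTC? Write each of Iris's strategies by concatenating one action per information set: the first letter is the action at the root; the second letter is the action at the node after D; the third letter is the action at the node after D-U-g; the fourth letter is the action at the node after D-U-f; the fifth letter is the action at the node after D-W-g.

16

Row for EWbTC (columns g, f): (3,1) (3,1).
Under EWbTC, Iris's choice at the node after D and at the node after D-U-g and at the node after D-U-f and at the node after D-W-g can never be reached regardless of what Juno does, so varying those choices leaves every outcome unchanged.
Holding the reachable choices fixed and varying the unreachable ones freely already gives 2 × 2 × 2 × 2 = 16 equivalent strategies.
No other strategy reproduces this row, so those 16 are the full class: EUbHC, EUbHL, EUbTC, EUbTL, EUcHC, EUcHL, EUcTC, EUcTL, EWbHC, EWbHL, EWbTC, EWbTL, EWcHC, EWcHL, EWcTC, EWcTL.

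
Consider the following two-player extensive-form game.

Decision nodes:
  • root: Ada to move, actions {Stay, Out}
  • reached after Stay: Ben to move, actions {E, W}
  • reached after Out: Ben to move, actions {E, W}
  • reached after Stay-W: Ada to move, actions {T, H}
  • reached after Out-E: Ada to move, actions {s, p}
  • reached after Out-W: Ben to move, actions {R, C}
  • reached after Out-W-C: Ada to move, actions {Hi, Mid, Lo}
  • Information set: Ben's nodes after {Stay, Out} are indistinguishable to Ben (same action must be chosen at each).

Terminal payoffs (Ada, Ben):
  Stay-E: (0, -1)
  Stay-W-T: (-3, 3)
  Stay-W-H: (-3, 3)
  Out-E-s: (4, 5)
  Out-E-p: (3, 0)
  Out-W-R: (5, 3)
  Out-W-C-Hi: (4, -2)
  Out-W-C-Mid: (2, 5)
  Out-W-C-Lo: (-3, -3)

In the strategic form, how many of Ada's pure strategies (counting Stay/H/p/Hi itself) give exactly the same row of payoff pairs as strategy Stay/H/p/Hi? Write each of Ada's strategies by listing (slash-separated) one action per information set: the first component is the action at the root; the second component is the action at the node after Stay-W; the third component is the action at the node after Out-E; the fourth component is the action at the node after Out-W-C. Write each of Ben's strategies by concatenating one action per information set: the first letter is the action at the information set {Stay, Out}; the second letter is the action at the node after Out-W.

Row for Stay/H/p/Hi (columns ER, EC, WR, WC): (0,-1) (0,-1) (-3,3) (-3,3).
Under Stay/H/p/Hi, Ada's choice at the node after Out-E and at the node after Out-W-C can never be reached regardless of what Ben does, so varying those choices leaves every outcome unchanged.
Holding the reachable choices fixed and varying the unreachable ones freely already gives 2 × 3 = 6 equivalent strategies.
Checking the remaining rows, Stay/T/s/Hi, Stay/T/s/Mid, Stay/T/s/Lo, Stay/T/p/Hi, Stay/T/p/Mid, Stay/T/p/Lo also happen to give the same payoffs in every column, bringing the total to 12: Stay/T/s/Hi, Stay/T/s/Mid, Stay/T/s/Lo, Stay/T/p/Hi, Stay/T/p/Mid, Stay/T/p/Lo, Stay/H/s/Hi, Stay/H/s/Mid, Stay/H/s/Lo, Stay/H/p/Hi, Stay/H/p/Mid, Stay/H/p/Lo.

12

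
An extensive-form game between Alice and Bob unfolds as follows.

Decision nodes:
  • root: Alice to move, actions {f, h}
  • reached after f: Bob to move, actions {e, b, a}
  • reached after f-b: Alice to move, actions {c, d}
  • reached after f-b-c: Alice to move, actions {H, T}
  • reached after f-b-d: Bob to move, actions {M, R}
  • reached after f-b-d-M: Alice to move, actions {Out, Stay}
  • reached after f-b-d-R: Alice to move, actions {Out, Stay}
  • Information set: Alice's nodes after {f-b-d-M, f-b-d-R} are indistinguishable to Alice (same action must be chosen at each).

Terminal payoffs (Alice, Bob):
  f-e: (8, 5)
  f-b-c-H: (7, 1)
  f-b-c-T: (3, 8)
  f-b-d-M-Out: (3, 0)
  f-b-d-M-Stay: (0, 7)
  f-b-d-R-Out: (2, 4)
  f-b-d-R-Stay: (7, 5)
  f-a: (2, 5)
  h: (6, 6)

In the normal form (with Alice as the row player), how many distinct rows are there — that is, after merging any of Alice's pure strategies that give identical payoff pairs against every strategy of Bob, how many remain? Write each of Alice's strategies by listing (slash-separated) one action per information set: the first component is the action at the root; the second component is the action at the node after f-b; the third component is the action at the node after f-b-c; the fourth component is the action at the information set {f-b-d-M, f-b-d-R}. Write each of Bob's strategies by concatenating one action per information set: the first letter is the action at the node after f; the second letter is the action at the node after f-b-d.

5

Alice has 16 pure strategies: f/c/H/Out, f/c/H/Stay, f/c/T/Out, f/c/T/Stay, f/d/H/Out, f/d/H/Stay, f/d/T/Out, f/d/T/Stay, h/c/H/Out, h/c/H/Stay, h/c/T/Out, h/c/T/Stay, h/d/H/Out, h/d/H/Stay, h/d/T/Out, h/d/T/Stay. Columns: eM, eR, bM, bR, aM, aR.
{f/c/H/Out, f/c/H/Stay} → row (8,5) (8,5) (7,1) (7,1) (2,5) (2,5)
{f/c/T/Out, f/c/T/Stay} → row (8,5) (8,5) (3,8) (3,8) (2,5) (2,5)
{f/d/H/Out, f/d/T/Out} → row (8,5) (8,5) (3,0) (2,4) (2,5) (2,5)
{f/d/H/Stay, f/d/T/Stay} → row (8,5) (8,5) (0,7) (7,5) (2,5) (2,5)
{h/c/H/Out, h/c/H/Stay, h/c/T/Out, h/c/T/Stay, h/d/H/Out, h/d/H/Stay, h/d/T/Out, h/d/T/Stay} → row (6,6) (6,6) (6,6) (6,6) (6,6) (6,6)
That's 5 distinct rows out of 16 strategies.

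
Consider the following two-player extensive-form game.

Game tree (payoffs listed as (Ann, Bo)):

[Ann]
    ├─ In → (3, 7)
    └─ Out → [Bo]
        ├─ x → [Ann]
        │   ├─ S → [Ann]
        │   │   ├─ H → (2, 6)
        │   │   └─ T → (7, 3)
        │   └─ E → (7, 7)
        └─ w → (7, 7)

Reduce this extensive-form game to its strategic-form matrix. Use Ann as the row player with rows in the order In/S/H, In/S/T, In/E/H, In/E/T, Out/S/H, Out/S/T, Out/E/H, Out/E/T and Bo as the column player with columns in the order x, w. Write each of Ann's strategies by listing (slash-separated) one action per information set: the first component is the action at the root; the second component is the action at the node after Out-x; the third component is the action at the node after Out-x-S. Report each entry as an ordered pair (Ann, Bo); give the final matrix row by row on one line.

In/S/H: (3,7) (3,7) | In/S/T: (3,7) (3,7) | In/E/H: (3,7) (3,7) | In/E/T: (3,7) (3,7) | Out/S/H: (2,6) (7,7) | Out/S/T: (7,3) (7,7) | Out/E/H: (7,7) (7,7) | Out/E/T: (7,7) (7,7)

               x        w
 In/S/H    (3,7)    (3,7)
 In/S/T    (3,7)    (3,7)
 In/E/H    (3,7)    (3,7)
 In/E/T    (3,7)    (3,7)
Out/S/H    (2,6)    (7,7)
Out/S/T    (7,3)    (7,7)
Out/E/H    (7,7)    (7,7)
Out/E/T    (7,7)    (7,7)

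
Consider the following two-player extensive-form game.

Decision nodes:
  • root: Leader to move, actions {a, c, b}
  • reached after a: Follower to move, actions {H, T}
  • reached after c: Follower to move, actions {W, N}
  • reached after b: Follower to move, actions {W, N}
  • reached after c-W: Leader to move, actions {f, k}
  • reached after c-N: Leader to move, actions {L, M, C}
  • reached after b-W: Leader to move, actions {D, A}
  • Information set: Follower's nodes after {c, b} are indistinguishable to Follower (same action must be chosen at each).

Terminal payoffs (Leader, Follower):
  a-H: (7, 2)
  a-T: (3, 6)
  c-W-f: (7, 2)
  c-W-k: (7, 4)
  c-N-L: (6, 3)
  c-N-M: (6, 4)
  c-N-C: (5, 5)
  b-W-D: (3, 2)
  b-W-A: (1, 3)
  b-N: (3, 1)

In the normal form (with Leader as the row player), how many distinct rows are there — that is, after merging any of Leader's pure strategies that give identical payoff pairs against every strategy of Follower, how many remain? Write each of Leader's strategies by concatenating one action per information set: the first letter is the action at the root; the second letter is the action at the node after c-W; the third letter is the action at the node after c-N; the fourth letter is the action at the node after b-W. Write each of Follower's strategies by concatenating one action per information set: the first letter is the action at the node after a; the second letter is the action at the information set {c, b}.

Leader has 36 pure strategies: afLD, afLA, afMD, afMA, afCD, afCA, akLD, akLA, akMD, akMA, akCD, akCA, cfLD, cfLA, cfMD, cfMA, cfCD, cfCA, ckLD, ckLA, ckMD, ckMA, ckCD, ckCA, bfLD, bfLA, bfMD, bfMA, bfCD, bfCA, bkLD, bkLA, bkMD, bkMA, bkCD, bkCA. Columns: HW, HN, TW, TN.
{afLD, afLA, afMD, afMA, afCD, afCA, akLD, akLA, akMD, akMA, akCD, akCA} → row (7,2) (7,2) (3,6) (3,6)
{cfLD, cfLA} → row (7,2) (6,3) (7,2) (6,3)
{cfMD, cfMA} → row (7,2) (6,4) (7,2) (6,4)
{cfCD, cfCA} → row (7,2) (5,5) (7,2) (5,5)
{ckLD, ckLA} → row (7,4) (6,3) (7,4) (6,3)
{ckMD, ckMA} → row (7,4) (6,4) (7,4) (6,4)
{ckCD, ckCA} → row (7,4) (5,5) (7,4) (5,5)
{bfLD, bfMD, bfCD, bkLD, bkMD, bkCD} → row (3,2) (3,1) (3,2) (3,1)
{bfLA, bfMA, bfCA, bkLA, bkMA, bkCA} → row (1,3) (3,1) (1,3) (3,1)
That's 9 distinct rows out of 36 strategies.

9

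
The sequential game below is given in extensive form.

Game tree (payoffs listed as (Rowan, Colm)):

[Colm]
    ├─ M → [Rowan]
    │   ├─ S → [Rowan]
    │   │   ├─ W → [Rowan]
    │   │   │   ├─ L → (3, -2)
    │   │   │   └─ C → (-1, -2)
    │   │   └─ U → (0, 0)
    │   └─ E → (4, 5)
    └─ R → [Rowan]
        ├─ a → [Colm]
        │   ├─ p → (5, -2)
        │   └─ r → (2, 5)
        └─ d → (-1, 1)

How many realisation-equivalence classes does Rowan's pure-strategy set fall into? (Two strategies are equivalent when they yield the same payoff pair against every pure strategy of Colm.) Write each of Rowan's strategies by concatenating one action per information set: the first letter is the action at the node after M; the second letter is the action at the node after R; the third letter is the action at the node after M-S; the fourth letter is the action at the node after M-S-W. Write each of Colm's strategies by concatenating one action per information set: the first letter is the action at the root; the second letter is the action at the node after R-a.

8

Rowan has 16 pure strategies: SaWL, SaWC, SaUL, SaUC, SdWL, SdWC, SdUL, SdUC, EaWL, EaWC, EaUL, EaUC, EdWL, EdWC, EdUL, EdUC. Columns: Mp, Mr, Rp, Rr.
{SaWL} → row (3,-2) (3,-2) (5,-2) (2,5)
{SaWC} → row (-1,-2) (-1,-2) (5,-2) (2,5)
{SaUL, SaUC} → row (0,0) (0,0) (5,-2) (2,5)
{SdWL} → row (3,-2) (3,-2) (-1,1) (-1,1)
{SdWC} → row (-1,-2) (-1,-2) (-1,1) (-1,1)
{SdUL, SdUC} → row (0,0) (0,0) (-1,1) (-1,1)
{EaWL, EaWC, EaUL, EaUC} → row (4,5) (4,5) (5,-2) (2,5)
{EdWL, EdWC, EdUL, EdUC} → row (4,5) (4,5) (-1,1) (-1,1)
That's 8 distinct rows out of 16 strategies.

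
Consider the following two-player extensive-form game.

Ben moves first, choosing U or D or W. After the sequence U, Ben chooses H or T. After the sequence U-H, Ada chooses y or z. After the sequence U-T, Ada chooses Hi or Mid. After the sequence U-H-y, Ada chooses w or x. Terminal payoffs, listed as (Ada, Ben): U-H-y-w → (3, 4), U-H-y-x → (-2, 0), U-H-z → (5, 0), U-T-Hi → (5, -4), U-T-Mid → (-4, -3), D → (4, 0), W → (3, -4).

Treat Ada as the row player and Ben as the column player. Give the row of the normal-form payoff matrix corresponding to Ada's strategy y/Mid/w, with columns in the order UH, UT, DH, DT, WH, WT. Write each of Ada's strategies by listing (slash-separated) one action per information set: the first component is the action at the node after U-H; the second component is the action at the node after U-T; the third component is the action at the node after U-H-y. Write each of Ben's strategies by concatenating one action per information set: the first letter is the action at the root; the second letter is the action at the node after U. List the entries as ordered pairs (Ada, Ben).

vs UH: Ben plays U → Ben plays H at [U] → Ada plays y at [U-H] → Ada plays w at [U-H-y] → (3, 4)
vs UT: Ben plays U → Ben plays T at [U] → Ada plays Mid at [U-T] → (-4, -3)
vs DH: Ben plays D → (4, 0)
vs DT: Ben plays D → (4, 0)
vs WH: Ben plays W → (3, -4)
vs WT: Ben plays W → (3, -4)

(3,4) (-4,-3) (4,0) (4,0) (3,-4) (3,-4)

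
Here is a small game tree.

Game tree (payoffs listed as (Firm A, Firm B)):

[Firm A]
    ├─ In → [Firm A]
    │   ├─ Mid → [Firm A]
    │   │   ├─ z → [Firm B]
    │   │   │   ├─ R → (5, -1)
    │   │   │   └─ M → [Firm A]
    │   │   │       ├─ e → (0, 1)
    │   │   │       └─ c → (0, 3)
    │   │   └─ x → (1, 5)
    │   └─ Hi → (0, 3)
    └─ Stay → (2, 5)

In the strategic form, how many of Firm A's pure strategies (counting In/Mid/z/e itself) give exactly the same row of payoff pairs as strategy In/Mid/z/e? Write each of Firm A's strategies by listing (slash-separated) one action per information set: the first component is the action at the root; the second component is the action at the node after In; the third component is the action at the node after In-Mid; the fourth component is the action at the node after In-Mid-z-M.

Row for In/Mid/z/e (columns R, M): (5,-1) (0,1).
Every one of Firm A's information sets is on the play path for some reply by Firm B when Firm A follows In/Mid/z/e.
Changing the action at any of them therefore changes at least one column, so only In/Mid/z/e itself gives this row.

1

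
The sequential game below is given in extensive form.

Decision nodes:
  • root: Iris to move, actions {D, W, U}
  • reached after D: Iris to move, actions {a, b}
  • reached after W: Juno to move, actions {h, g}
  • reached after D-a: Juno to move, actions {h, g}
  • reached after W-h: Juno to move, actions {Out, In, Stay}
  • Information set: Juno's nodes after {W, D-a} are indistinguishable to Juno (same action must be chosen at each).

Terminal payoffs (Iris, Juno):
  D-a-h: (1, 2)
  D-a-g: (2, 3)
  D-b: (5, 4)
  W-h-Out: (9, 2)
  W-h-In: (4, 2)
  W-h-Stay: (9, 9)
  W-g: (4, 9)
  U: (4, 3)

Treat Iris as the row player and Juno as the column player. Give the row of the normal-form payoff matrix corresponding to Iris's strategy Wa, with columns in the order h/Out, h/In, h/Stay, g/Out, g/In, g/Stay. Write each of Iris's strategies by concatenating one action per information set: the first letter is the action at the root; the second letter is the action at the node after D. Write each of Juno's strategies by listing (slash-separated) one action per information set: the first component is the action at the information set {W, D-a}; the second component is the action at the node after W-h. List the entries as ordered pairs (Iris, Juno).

(9,2) (4,2) (9,9) (4,9) (4,9) (4,9)

vs h/Out: Iris plays W → Juno plays h at [W] → Juno plays Out at [W-h] → (9, 2)
vs h/In: Iris plays W → Juno plays h at [W] → Juno plays In at [W-h] → (4, 2)
vs h/Stay: Iris plays W → Juno plays h at [W] → Juno plays Stay at [W-h] → (9, 9)
vs g/Out: Iris plays W → Juno plays g at [W] → (4, 9)
vs g/In: Iris plays W → Juno plays g at [W] → (4, 9)
vs g/Stay: Iris plays W → Juno plays g at [W] → (4, 9)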